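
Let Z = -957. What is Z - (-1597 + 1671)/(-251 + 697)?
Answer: -213448/223 ≈ -957.17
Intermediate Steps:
Z - (-1597 + 1671)/(-251 + 697) = -957 - (-1597 + 1671)/(-251 + 697) = -957 - 74/446 = -957 - 1*37/223 = -957 - 37/223 = -213448/223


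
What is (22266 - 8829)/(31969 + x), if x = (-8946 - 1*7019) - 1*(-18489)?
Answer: 13437/34493 ≈ 0.38956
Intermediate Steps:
x = 2524 (x = (-8946 - 7019) + 18489 = -15965 + 18489 = 2524)
(22266 - 8829)/(31969 + x) = (22266 - 8829)/(31969 + 2524) = 13437/34493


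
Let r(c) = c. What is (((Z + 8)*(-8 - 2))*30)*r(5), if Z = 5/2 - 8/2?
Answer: -9750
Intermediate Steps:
Z = -3/2 (Z = 5*(½) - 8*½ = 5/2 - 4 = -3/2 ≈ -1.5000)
(((Z + 8)*(-8 - 2))*30)*r(5) = (((-3/2 + 8)*(-8 - 2))*30)*5 = (((13/2)*(-10))*30)*5 = -65*30*5 = -1950*5 = -9750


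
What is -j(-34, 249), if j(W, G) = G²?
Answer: -62001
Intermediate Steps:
-j(-34, 249) = -1*249² = -1*62001 = -62001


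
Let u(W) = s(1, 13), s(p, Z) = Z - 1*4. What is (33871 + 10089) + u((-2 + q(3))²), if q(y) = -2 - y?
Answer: 43969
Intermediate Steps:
s(p, Z) = -4 + Z (s(p, Z) = Z - 4 = -4 + Z)
u(W) = 9 (u(W) = -4 + 13 = 9)
(33871 + 10089) + u((-2 + q(3))²) = (33871 + 10089) + 9 = 43960 + 9 = 43969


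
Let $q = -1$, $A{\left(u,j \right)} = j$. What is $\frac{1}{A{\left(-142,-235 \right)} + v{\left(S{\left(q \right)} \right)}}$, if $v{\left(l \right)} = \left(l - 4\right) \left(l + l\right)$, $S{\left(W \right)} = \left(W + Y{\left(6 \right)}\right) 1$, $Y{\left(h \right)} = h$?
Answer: $- \frac{1}{225} \approx -0.0044444$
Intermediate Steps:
$S{\left(W \right)} = 6 + W$ ($S{\left(W \right)} = \left(W + 6\right) 1 = \left(6 + W\right) 1 = 6 + W$)
$v{\left(l \right)} = 2 l \left(-4 + l\right)$ ($v{\left(l \right)} = \left(-4 + l\right) 2 l = 2 l \left(-4 + l\right)$)
$\frac{1}{A{\left(-142,-235 \right)} + v{\left(S{\left(q \right)} \right)}} = \frac{1}{-235 + 2 \left(6 - 1\right) \left(-4 + \left(6 - 1\right)\right)} = \frac{1}{-235 + 2 \cdot 5 \left(-4 + 5\right)} = \frac{1}{-235 + 2 \cdot 5 \cdot 1} = \frac{1}{-235 + 10} = \frac{1}{-225} = - \frac{1}{225}$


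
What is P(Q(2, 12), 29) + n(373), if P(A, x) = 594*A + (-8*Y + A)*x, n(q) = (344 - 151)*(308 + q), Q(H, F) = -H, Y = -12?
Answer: 132971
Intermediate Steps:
n(q) = 59444 + 193*q (n(q) = 193*(308 + q) = 59444 + 193*q)
P(A, x) = 594*A + x*(96 + A) (P(A, x) = 594*A + (-8*(-12) + A)*x = 594*A + (96 + A)*x = 594*A + x*(96 + A))
P(Q(2, 12), 29) + n(373) = (96*29 + 594*(-1*2) - 1*2*29) + (59444 + 193*373) = (2784 + 594*(-2) - 2*29) + (59444 + 71989) = (2784 - 1188 - 58) + 131433 = 1538 + 131433 = 132971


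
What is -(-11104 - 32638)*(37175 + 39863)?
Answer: 3369796196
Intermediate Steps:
-(-11104 - 32638)*(37175 + 39863) = -(-43742)*77038 = -1*(-3369796196) = 3369796196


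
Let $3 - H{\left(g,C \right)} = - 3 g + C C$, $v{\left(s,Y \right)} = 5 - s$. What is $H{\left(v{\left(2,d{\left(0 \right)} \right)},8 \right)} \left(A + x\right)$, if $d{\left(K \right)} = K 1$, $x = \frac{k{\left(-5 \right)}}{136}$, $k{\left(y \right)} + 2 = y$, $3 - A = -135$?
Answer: $- \frac{243893}{34} \approx -7173.3$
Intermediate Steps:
$A = 138$ ($A = 3 - -135 = 3 + 135 = 138$)
$k{\left(y \right)} = -2 + y$
$x = - \frac{7}{136}$ ($x = \frac{-2 - 5}{136} = \left(-7\right) \frac{1}{136} = - \frac{7}{136} \approx -0.051471$)
$d{\left(K \right)} = K$
$H{\left(g,C \right)} = 3 - C^{2} + 3 g$ ($H{\left(g,C \right)} = 3 - \left(- 3 g + C C\right) = 3 - \left(- 3 g + C^{2}\right) = 3 - \left(C^{2} - 3 g\right) = 3 - C^{2} + 3 g$)
$H{\left(v{\left(2,d{\left(0 \right)} \right)},8 \right)} \left(A + x\right) = \left(3 - 8^{2} + 3 \left(5 - 2\right)\right) \left(138 - \frac{7}{136}\right) = \left(3 - 64 + 3 \left(5 - 2\right)\right) \frac{18761}{136} = \left(3 - 64 + 3 \cdot 3\right) \frac{18761}{136} = \left(3 - 64 + 9\right) \frac{18761}{136} = \left(-52\right) \frac{18761}{136} = - \frac{243893}{34}$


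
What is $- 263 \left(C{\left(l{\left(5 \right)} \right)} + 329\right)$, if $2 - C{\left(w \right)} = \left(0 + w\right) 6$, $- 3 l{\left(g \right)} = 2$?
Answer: $-88105$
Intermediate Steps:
$l{\left(g \right)} = - \frac{2}{3}$ ($l{\left(g \right)} = \left(- \frac{1}{3}\right) 2 = - \frac{2}{3}$)
$C{\left(w \right)} = 2 - 6 w$ ($C{\left(w \right)} = 2 - \left(0 + w\right) 6 = 2 - w 6 = 2 - 6 w$)
$- 263 \left(C{\left(l{\left(5 \right)} \right)} + 329\right) = - 263 \left(\left(2 - -4\right) + 329\right) = - 263 \left(\left(2 + 4\right) + 329\right) = - 263 \left(6 + 329\right) = \left(-263\right) 335 = -88105$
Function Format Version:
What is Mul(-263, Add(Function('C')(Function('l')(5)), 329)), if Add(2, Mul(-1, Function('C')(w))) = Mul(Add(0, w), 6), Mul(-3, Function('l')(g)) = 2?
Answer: -88105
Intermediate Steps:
Function('l')(g) = Rational(-2, 3) (Function('l')(g) = Mul(Rational(-1, 3), 2) = Rational(-2, 3))
Function('C')(w) = Add(2, Mul(-6, w)) (Function('C')(w) = Add(2, Mul(-1, Mul(Add(0, w), 6))) = Add(2, Mul(-1, Mul(w, 6))) = Add(2, Mul(-1, Mul(6, w))) = Add(2, Mul(-6, w)))
Mul(-263, Add(Function('C')(Function('l')(5)), 329)) = Mul(-263, Add(Add(2, Mul(-6, Rational(-2, 3))), 329)) = Mul(-263, Add(Add(2, 4), 329)) = Mul(-263, Add(6, 329)) = Mul(-263, 335) = -88105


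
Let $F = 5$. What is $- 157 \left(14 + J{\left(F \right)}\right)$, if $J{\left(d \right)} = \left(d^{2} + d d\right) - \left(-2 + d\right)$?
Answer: $-9577$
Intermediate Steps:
$J{\left(d \right)} = 2 - d + 2 d^{2}$ ($J{\left(d \right)} = \left(d^{2} + d^{2}\right) - \left(-2 + d\right) = 2 d^{2} - \left(-2 + d\right) = 2 - d + 2 d^{2}$)
$- 157 \left(14 + J{\left(F \right)}\right) = - 157 \left(14 + \left(2 - 5 + 2 \cdot 5^{2}\right)\right) = - 157 \left(14 + \left(2 - 5 + 2 \cdot 25\right)\right) = - 157 \left(14 + \left(2 - 5 + 50\right)\right) = - 157 \left(14 + 47\right) = \left(-157\right) 61 = -9577$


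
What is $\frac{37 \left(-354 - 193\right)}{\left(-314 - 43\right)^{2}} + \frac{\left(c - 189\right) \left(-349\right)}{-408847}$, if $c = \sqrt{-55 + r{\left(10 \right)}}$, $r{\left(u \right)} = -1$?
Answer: $- \frac{16681317922}{52107141303} + \frac{698 i \sqrt{14}}{408847} \approx -0.32014 + 0.0063879 i$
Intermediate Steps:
$c = 2 i \sqrt{14}$ ($c = \sqrt{-55 - 1} = \sqrt{-56} = 2 i \sqrt{14} \approx 7.4833 i$)
$\frac{37 \left(-354 - 193\right)}{\left(-314 - 43\right)^{2}} + \frac{\left(c - 189\right) \left(-349\right)}{-408847} = \frac{37 \left(-354 - 193\right)}{\left(-314 - 43\right)^{2}} + \frac{\left(2 i \sqrt{14} - 189\right) \left(-349\right)}{-408847} = \frac{37 \left(-547\right)}{\left(-357\right)^{2}} + \left(-189 + 2 i \sqrt{14}\right) \left(-349\right) \left(- \frac{1}{408847}\right) = - \frac{20239}{127449} + \left(65961 - 698 i \sqrt{14}\right) \left(- \frac{1}{408847}\right) = \left(-20239\right) \frac{1}{127449} - \left(\frac{65961}{408847} - \frac{698 i \sqrt{14}}{408847}\right) = - \frac{20239}{127449} - \left(\frac{65961}{408847} - \frac{698 i \sqrt{14}}{408847}\right) = - \frac{16681317922}{52107141303} + \frac{698 i \sqrt{14}}{408847}$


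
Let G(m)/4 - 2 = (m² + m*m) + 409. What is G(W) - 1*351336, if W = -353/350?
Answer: -10709068282/30625 ≈ -3.4968e+5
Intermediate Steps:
W = -353/350 (W = -353*1/350 = -353/350 ≈ -1.0086)
G(m) = 1644 + 8*m² (G(m) = 8 + 4*((m² + m*m) + 409) = 8 + 4*((m² + m²) + 409) = 8 + 4*(2*m² + 409) = 8 + 4*(409 + 2*m²) = 8 + (1636 + 8*m²) = 1644 + 8*m²)
G(W) - 1*351336 = (1644 + 8*(-353/350)²) - 1*351336 = (1644 + 8*(124609/122500)) - 351336 = (1644 + 249218/30625) - 351336 = 50596718/30625 - 351336 = -10709068282/30625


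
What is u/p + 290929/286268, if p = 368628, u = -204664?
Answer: 206168735/447145764 ≈ 0.46108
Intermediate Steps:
u/p + 290929/286268 = -204664/368628 + 290929/286268 = -204664*1/368628 + 290929*(1/286268) = -51166/92157 + 4931/4852 = 206168735/447145764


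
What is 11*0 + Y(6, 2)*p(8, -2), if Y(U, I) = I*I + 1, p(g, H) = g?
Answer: 40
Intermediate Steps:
Y(U, I) = 1 + I**2 (Y(U, I) = I**2 + 1 = 1 + I**2)
11*0 + Y(6, 2)*p(8, -2) = 11*0 + (1 + 2**2)*8 = 0 + (1 + 4)*8 = 0 + 5*8 = 0 + 40 = 40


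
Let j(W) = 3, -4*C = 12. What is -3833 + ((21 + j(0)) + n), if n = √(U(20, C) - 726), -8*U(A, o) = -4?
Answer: -3809 + I*√2902/2 ≈ -3809.0 + 26.935*I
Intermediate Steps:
C = -3 (C = -¼*12 = -3)
U(A, o) = ½ (U(A, o) = -⅛*(-4) = ½)
n = I*√2902/2 (n = √(½ - 726) = √(-1451/2) = I*√2902/2 ≈ 26.935*I)
-3833 + ((21 + j(0)) + n) = -3833 + ((21 + 3) + I*√2902/2) = -3833 + (24 + I*√2902/2) = -3809 + I*√2902/2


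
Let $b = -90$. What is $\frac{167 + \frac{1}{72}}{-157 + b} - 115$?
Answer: $- \frac{158245}{1368} \approx -115.68$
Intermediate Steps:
$\frac{167 + \frac{1}{72}}{-157 + b} - 115 = \frac{167 + \frac{1}{72}}{-157 - 90} - 115 = \frac{167 + \frac{1}{72}}{-247} - 115 = \frac{12025}{72} \left(- \frac{1}{247}\right) - 115 = - \frac{925}{1368} - 115 = - \frac{158245}{1368}$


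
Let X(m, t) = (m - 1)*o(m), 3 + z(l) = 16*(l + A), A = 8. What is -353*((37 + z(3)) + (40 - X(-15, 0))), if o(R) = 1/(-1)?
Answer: -82602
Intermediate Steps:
o(R) = -1
z(l) = 125 + 16*l (z(l) = -3 + 16*(l + 8) = -3 + 16*(8 + l) = -3 + (128 + 16*l) = 125 + 16*l)
X(m, t) = 1 - m (X(m, t) = (m - 1)*(-1) = (-1 + m)*(-1) = 1 - m)
-353*((37 + z(3)) + (40 - X(-15, 0))) = -353*((37 + (125 + 16*3)) + (40 - (1 - 1*(-15)))) = -353*((37 + (125 + 48)) + (40 - (1 + 15))) = -353*((37 + 173) + (40 - 1*16)) = -353*(210 + (40 - 16)) = -353*(210 + 24) = -353*234 = -82602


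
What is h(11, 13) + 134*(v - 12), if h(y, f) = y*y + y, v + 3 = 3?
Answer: -1476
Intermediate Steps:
v = 0 (v = -3 + 3 = 0)
h(y, f) = y + y**2 (h(y, f) = y**2 + y = y + y**2)
h(11, 13) + 134*(v - 12) = 11*(1 + 11) + 134*(0 - 12) = 11*12 + 134*(-12) = 132 - 1608 = -1476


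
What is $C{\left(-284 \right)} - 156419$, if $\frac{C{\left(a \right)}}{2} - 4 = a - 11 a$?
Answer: $-150731$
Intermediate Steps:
$C{\left(a \right)} = 8 - 20 a$ ($C{\left(a \right)} = 8 + 2 \left(a - 11 a\right) = 8 + 2 \left(- 10 a\right) = 8 - 20 a$)
$C{\left(-284 \right)} - 156419 = \left(8 - -5680\right) - 156419 = \left(8 + 5680\right) - 156419 = 5688 - 156419 = -150731$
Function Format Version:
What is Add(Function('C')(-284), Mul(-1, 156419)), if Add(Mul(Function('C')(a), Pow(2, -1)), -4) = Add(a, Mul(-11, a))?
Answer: -150731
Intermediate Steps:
Function('C')(a) = Add(8, Mul(-20, a)) (Function('C')(a) = Add(8, Mul(2, Add(a, Mul(-11, a)))) = Add(8, Mul(2, Mul(-10, a))) = Add(8, Mul(-20, a)))
Add(Function('C')(-284), Mul(-1, 156419)) = Add(Add(8, Mul(-20, -284)), Mul(-1, 156419)) = Add(Add(8, 5680), -156419) = Add(5688, -156419) = -150731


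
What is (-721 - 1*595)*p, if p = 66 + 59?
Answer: -164500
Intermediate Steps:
p = 125
(-721 - 1*595)*p = (-721 - 1*595)*125 = (-721 - 595)*125 = -1316*125 = -164500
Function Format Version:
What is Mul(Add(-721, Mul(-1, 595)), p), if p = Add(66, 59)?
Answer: -164500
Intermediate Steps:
p = 125
Mul(Add(-721, Mul(-1, 595)), p) = Mul(Add(-721, Mul(-1, 595)), 125) = Mul(Add(-721, -595), 125) = Mul(-1316, 125) = -164500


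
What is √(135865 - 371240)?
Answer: 5*I*√9415 ≈ 485.15*I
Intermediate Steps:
√(135865 - 371240) = √(-235375) = 5*I*√9415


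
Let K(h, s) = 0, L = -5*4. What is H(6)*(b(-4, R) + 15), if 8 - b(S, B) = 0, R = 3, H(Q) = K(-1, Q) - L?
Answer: 460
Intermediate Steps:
L = -20
H(Q) = 20 (H(Q) = 0 - 1*(-20) = 0 + 20 = 20)
b(S, B) = 8 (b(S, B) = 8 - 1*0 = 8 + 0 = 8)
H(6)*(b(-4, R) + 15) = 20*(8 + 15) = 20*23 = 460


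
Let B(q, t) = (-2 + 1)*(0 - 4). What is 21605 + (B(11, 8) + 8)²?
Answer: 21749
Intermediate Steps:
B(q, t) = 4 (B(q, t) = -1*(-4) = 4)
21605 + (B(11, 8) + 8)² = 21605 + (4 + 8)² = 21605 + 12² = 21605 + 144 = 21749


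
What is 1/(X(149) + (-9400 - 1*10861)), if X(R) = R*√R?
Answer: -20261/407200172 - 149*√149/407200172 ≈ -5.4223e-5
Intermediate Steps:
X(R) = R^(3/2)
1/(X(149) + (-9400 - 1*10861)) = 1/(149^(3/2) + (-9400 - 1*10861)) = 1/(149*√149 + (-9400 - 10861)) = 1/(149*√149 - 20261) = 1/(-20261 + 149*√149)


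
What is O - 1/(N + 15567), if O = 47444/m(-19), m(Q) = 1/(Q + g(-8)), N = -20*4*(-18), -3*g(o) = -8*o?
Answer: -32544164357/17007 ≈ -1.9136e+6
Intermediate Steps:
g(o) = 8*o/3 (g(o) = -(-8)*o/3 = 8*o/3)
N = 1440 (N = -80*(-18) = 1440)
m(Q) = 1/(-64/3 + Q) (m(Q) = 1/(Q + (8/3)*(-8)) = 1/(Q - 64/3) = 1/(-64/3 + Q))
O = -5740724/3 (O = 47444/((3/(-64 + 3*(-19)))) = 47444/((3/(-64 - 57))) = 47444/((3/(-121))) = 47444/((3*(-1/121))) = 47444/(-3/121) = 47444*(-121/3) = -5740724/3 ≈ -1.9136e+6)
O - 1/(N + 15567) = -5740724/3 - 1/(1440 + 15567) = -5740724/3 - 1/17007 = -32544164357/17007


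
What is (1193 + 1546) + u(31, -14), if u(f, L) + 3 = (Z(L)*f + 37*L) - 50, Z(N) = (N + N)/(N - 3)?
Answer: 37724/17 ≈ 2219.1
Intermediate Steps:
Z(N) = 2*N/(-3 + N) (Z(N) = (2*N)/(-3 + N) = 2*N/(-3 + N))
u(f, L) = -53 + 37*L + 2*L*f/(-3 + L) (u(f, L) = -3 + (((2*L/(-3 + L))*f + 37*L) - 50) = -3 + ((2*L*f/(-3 + L) + 37*L) - 50) = -3 + ((37*L + 2*L*f/(-3 + L)) - 50) = -3 + (-50 + 37*L + 2*L*f/(-3 + L)) = -53 + 37*L + 2*L*f/(-3 + L))
(1193 + 1546) + u(31, -14) = (1193 + 1546) + ((-53 + 37*(-14))*(-3 - 14) + 2*(-14)*31)/(-3 - 14) = 2739 + ((-53 - 518)*(-17) - 868)/(-17) = 2739 - (-571*(-17) - 868)/17 = 2739 - (9707 - 868)/17 = 2739 - 1/17*8839 = 2739 - 8839/17 = 37724/17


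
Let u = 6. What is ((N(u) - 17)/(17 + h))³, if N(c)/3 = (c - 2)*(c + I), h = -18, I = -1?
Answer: -79507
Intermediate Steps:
N(c) = 3*(-1 + c)*(-2 + c) (N(c) = 3*((c - 2)*(c - 1)) = 3*((-2 + c)*(-1 + c)) = 3*((-1 + c)*(-2 + c)) = 3*(-1 + c)*(-2 + c))
((N(u) - 17)/(17 + h))³ = (((6 - 9*6 + 3*6²) - 17)/(17 - 18))³ = (((6 - 54 + 3*36) - 17)/(-1))³ = (((6 - 54 + 108) - 17)*(-1))³ = ((60 - 17)*(-1))³ = (43*(-1))³ = (-43)³ = -79507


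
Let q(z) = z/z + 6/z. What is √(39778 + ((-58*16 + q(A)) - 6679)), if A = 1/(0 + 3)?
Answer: √32190 ≈ 179.42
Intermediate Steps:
A = ⅓ (A = 1/3 = ⅓ ≈ 0.33333)
q(z) = 1 + 6/z
√(39778 + ((-58*16 + q(A)) - 6679)) = √(39778 + ((-58*16 + (6 + ⅓)/(⅓)) - 6679)) = √(39778 + ((-928 + 3*(19/3)) - 6679)) = √(39778 + ((-928 + 19) - 6679)) = √(39778 + (-909 - 6679)) = √(39778 - 7588) = √32190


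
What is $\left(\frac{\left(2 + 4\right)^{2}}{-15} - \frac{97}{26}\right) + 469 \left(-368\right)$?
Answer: $- \frac{22437757}{130} \approx -1.726 \cdot 10^{5}$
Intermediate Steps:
$\left(\frac{\left(2 + 4\right)^{2}}{-15} - \frac{97}{26}\right) + 469 \left(-368\right) = \left(6^{2} \left(- \frac{1}{15}\right) - \frac{97}{26}\right) - 172592 = \left(36 \left(- \frac{1}{15}\right) - \frac{97}{26}\right) - 172592 = \left(- \frac{12}{5} - \frac{97}{26}\right) - 172592 = - \frac{797}{130} - 172592 = - \frac{22437757}{130}$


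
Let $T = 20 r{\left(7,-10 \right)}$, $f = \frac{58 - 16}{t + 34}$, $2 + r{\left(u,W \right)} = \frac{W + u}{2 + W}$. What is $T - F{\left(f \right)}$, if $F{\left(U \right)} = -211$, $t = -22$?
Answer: $\frac{357}{2} \approx 178.5$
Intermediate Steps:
$r{\left(u,W \right)} = -2 + \frac{W + u}{2 + W}$
$f = \frac{7}{2}$ ($f = \frac{58 - 16}{-22 + 34} = \frac{42}{12} = 42 \cdot \frac{1}{12} = \frac{7}{2} \approx 3.5$)
$T = - \frac{65}{2}$ ($T = 20 \frac{-4 + 7 - -10}{2 - 10} = 20 \frac{-4 + 7 + 10}{-8} = 20 \left(\left(- \frac{1}{8}\right) 13\right) = 20 \left(- \frac{13}{8}\right) = - \frac{65}{2} \approx -32.5$)
$T - F{\left(f \right)} = - \frac{65}{2} - -211 = - \frac{65}{2} + 211 = \frac{357}{2}$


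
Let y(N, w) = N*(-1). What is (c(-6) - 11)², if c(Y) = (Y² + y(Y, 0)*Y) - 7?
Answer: 324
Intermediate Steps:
y(N, w) = -N
c(Y) = -7 (c(Y) = (Y² + (-Y)*Y) - 7 = (Y² - Y²) - 7 = 0 - 7 = -7)
(c(-6) - 11)² = (-7 - 11)² = (-18)² = 324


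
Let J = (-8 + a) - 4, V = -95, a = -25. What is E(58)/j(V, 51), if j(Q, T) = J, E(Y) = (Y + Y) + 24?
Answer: -140/37 ≈ -3.7838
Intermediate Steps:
E(Y) = 24 + 2*Y (E(Y) = 2*Y + 24 = 24 + 2*Y)
J = -37 (J = (-8 - 25) - 4 = -33 - 4 = -37)
j(Q, T) = -37
E(58)/j(V, 51) = (24 + 2*58)/(-37) = (24 + 116)*(-1/37) = 140*(-1/37) = -140/37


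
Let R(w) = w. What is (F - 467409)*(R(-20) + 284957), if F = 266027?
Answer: -57381182934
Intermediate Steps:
(F - 467409)*(R(-20) + 284957) = (266027 - 467409)*(-20 + 284957) = -201382*284937 = -57381182934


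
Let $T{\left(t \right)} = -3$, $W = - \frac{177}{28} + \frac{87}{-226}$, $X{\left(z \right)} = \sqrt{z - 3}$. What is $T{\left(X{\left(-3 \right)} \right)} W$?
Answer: $\frac{63657}{3164} \approx 20.119$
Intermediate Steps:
$X{\left(z \right)} = \sqrt{-3 + z}$
$W = - \frac{21219}{3164}$ ($W = \left(-177\right) \frac{1}{28} + 87 \left(- \frac{1}{226}\right) = - \frac{177}{28} - \frac{87}{226} = - \frac{21219}{3164} \approx -6.7064$)
$T{\left(X{\left(-3 \right)} \right)} W = \left(-3\right) \left(- \frac{21219}{3164}\right) = \frac{63657}{3164}$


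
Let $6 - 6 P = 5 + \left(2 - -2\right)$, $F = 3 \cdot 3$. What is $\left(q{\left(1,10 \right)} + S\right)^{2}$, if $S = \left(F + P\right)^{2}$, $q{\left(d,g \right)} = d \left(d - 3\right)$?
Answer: $\frac{78961}{16} \approx 4935.1$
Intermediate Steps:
$q{\left(d,g \right)} = d \left(-3 + d\right)$
$F = 9$
$P = - \frac{1}{2}$ ($P = 1 - \frac{5 + \left(2 - -2\right)}{6} = 1 - \frac{5 + \left(2 + 2\right)}{6} = 1 - \frac{5 + 4}{6} = 1 - \frac{3}{2} = - \frac{1}{2} \approx -0.5$)
$S = \frac{289}{4}$ ($S = \left(9 - \frac{1}{2}\right)^{2} = \left(\frac{17}{2}\right)^{2} = \frac{289}{4} \approx 72.25$)
$\left(q{\left(1,10 \right)} + S\right)^{2} = \left(1 \left(-3 + 1\right) + \frac{289}{4}\right)^{2} = \left(1 \left(-2\right) + \frac{289}{4}\right)^{2} = \left(-2 + \frac{289}{4}\right)^{2} = \left(\frac{281}{4}\right)^{2} = \frac{78961}{16}$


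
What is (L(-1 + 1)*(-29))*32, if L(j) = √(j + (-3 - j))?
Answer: -928*I*√3 ≈ -1607.3*I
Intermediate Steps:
L(j) = I*√3 (L(j) = √(-3) = I*√3)
(L(-1 + 1)*(-29))*32 = ((I*√3)*(-29))*32 = -29*I*√3*32 = -928*I*√3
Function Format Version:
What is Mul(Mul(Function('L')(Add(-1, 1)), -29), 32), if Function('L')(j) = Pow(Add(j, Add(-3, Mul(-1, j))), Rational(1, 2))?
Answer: Mul(-928, I, Pow(3, Rational(1, 2))) ≈ Mul(-1607.3, I)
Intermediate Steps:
Function('L')(j) = Mul(I, Pow(3, Rational(1, 2))) (Function('L')(j) = Pow(-3, Rational(1, 2)) = Mul(I, Pow(3, Rational(1, 2))))
Mul(Mul(Function('L')(Add(-1, 1)), -29), 32) = Mul(Mul(Mul(I, Pow(3, Rational(1, 2))), -29), 32) = Mul(Mul(-29, I, Pow(3, Rational(1, 2))), 32) = Mul(-928, I, Pow(3, Rational(1, 2)))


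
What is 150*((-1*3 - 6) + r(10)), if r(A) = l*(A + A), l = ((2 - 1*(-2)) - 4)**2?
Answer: -1350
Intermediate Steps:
l = 0 (l = ((2 + 2) - 4)**2 = (4 - 4)**2 = 0**2 = 0)
r(A) = 0 (r(A) = 0*(A + A) = 0*(2*A) = 0)
150*((-1*3 - 6) + r(10)) = 150*((-1*3 - 6) + 0) = 150*((-3 - 6) + 0) = 150*(-9 + 0) = 150*(-9) = -1350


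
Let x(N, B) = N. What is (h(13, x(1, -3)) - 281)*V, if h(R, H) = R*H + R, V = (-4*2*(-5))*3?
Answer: -30600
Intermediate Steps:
V = 120 (V = -8*(-5)*3 = 40*3 = 120)
h(R, H) = R + H*R (h(R, H) = H*R + R = R + H*R)
(h(13, x(1, -3)) - 281)*V = (13*(1 + 1) - 281)*120 = (13*2 - 281)*120 = (26 - 281)*120 = -255*120 = -30600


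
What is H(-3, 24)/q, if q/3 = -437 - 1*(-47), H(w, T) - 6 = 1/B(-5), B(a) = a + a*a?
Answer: -121/23400 ≈ -0.0051709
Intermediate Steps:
B(a) = a + a²
H(w, T) = 121/20 (H(w, T) = 6 + 1/(-5*(1 - 5)) = 6 + 1/(-5*(-4)) = 6 + 1/20 = 121/20)
q = -1170 (q = 3*(-437 - 1*(-47)) = 3*(-437 + 47) = 3*(-390) = -1170)
H(-3, 24)/q = (121/20)/(-1170) = (121/20)*(-1/1170) = -121/23400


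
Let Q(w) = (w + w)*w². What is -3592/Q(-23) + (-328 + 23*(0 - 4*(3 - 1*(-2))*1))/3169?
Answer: -3896072/38557223 ≈ -0.10105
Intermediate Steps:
Q(w) = 2*w³ (Q(w) = (2*w)*w² = 2*w³)
-3592/Q(-23) + (-328 + 23*(0 - 4*(3 - 1*(-2))*1))/3169 = -3592/(2*(-23)³) + (-328 + 23*(0 - 4*(3 - 1*(-2))*1))/3169 = -3592/(2*(-12167)) + (-328 + 23*(0 - 4*(3 + 2)*1))*(1/3169) = -3592/(-24334) + (-328 + 23*(0 - 4*5*1))*(1/3169) = -3592*(-1/24334) + (-328 + 23*(0 - 20*1))*(1/3169) = 1796/12167 + (-328 + 23*(0 - 20))*(1/3169) = 1796/12167 + (-328 + 23*(-20))*(1/3169) = 1796/12167 + (-328 - 460)*(1/3169) = 1796/12167 - 788*1/3169 = 1796/12167 - 788/3169 = -3896072/38557223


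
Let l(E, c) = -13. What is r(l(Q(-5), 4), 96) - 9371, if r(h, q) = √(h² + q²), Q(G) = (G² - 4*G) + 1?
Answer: -9371 + √9385 ≈ -9274.1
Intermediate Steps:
Q(G) = 1 + G² - 4*G
r(l(Q(-5), 4), 96) - 9371 = √((-13)² + 96²) - 9371 = √(169 + 9216) - 9371 = √9385 - 9371 = -9371 + √9385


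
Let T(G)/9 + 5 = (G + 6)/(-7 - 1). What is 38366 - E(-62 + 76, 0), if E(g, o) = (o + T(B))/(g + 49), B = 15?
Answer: 2148557/56 ≈ 38367.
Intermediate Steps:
T(G) = -207/4 - 9*G/8 (T(G) = -45 + 9*((G + 6)/(-7 - 1)) = -45 + 9*((6 + G)/(-8)) = -45 + 9*((6 + G)*(-1/8)) = -45 + 9*(-3/4 - G/8) = -45 + (-27/4 - 9*G/8) = -207/4 - 9*G/8)
E(g, o) = (-549/8 + o)/(49 + g) (E(g, o) = (o + (-207/4 - 9/8*15))/(g + 49) = (o + (-207/4 - 135/8))/(49 + g) = (o - 549/8)/(49 + g) = (-549/8 + o)/(49 + g))
38366 - E(-62 + 76, 0) = 38366 - (-549/8 + 0)/(49 + (-62 + 76)) = 38366 - (-549)/((49 + 14)*8) = 38366 - (-549)/(63*8) = 38366 - 1*(-61/56) = 38366 + 61/56 = 2148557/56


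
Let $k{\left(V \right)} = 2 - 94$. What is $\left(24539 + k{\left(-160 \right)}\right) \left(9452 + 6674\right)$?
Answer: $394232322$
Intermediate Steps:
$k{\left(V \right)} = -92$ ($k{\left(V \right)} = 2 - 94 = -92$)
$\left(24539 + k{\left(-160 \right)}\right) \left(9452 + 6674\right) = \left(24539 - 92\right) \left(9452 + 6674\right) = 24447 \cdot 16126 = 394232322$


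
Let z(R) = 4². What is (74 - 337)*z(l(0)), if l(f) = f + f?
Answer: -4208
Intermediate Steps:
l(f) = 2*f
z(R) = 16
(74 - 337)*z(l(0)) = (74 - 337)*16 = -263*16 = -4208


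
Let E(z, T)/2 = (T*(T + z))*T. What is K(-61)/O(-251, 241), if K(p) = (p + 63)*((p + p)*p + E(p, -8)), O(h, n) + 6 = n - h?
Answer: -1390/243 ≈ -5.7202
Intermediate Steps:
O(h, n) = -6 + n - h (O(h, n) = -6 + (n - h) = -6 + n - h)
E(z, T) = 2*T²*(T + z) (E(z, T) = 2*((T*(T + z))*T) = 2*(T²*(T + z)) = 2*T²*(T + z))
K(p) = (63 + p)*(-1024 + 2*p² + 128*p) (K(p) = (p + 63)*((p + p)*p + 2*(-8)²*(-8 + p)) = (63 + p)*((2*p)*p + 2*64*(-8 + p)) = (63 + p)*(2*p² + (-1024 + 128*p)) = (63 + p)*(-1024 + 2*p² + 128*p))
K(-61)/O(-251, 241) = (-64512 + 2*(-61)³ + 254*(-61)² + 7040*(-61))/(-6 + 241 - 1*(-251)) = (-64512 + 2*(-226981) + 254*3721 - 429440)/(-6 + 241 + 251) = (-64512 - 453962 + 945134 - 429440)/486 = -2780*1/486 = -1390/243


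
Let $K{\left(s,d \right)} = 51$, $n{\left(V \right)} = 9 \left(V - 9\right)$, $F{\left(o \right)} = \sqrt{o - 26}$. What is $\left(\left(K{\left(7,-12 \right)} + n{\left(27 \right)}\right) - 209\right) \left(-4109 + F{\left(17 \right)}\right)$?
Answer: $-16436 + 12 i \approx -16436.0 + 12.0 i$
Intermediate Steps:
$F{\left(o \right)} = \sqrt{-26 + o}$
$n{\left(V \right)} = -81 + 9 V$ ($n{\left(V \right)} = 9 \left(-9 + V\right) = -81 + 9 V$)
$\left(\left(K{\left(7,-12 \right)} + n{\left(27 \right)}\right) - 209\right) \left(-4109 + F{\left(17 \right)}\right) = \left(\left(51 + \left(-81 + 9 \cdot 27\right)\right) - 209\right) \left(-4109 + \sqrt{-26 + 17}\right) = \left(\left(51 + \left(-81 + 243\right)\right) - 209\right) \left(-4109 + \sqrt{-9}\right) = \left(\left(51 + 162\right) - 209\right) \left(-4109 + 3 i\right) = \left(213 - 209\right) \left(-4109 + 3 i\right) = 4 \left(-4109 + 3 i\right) = -16436 + 12 i$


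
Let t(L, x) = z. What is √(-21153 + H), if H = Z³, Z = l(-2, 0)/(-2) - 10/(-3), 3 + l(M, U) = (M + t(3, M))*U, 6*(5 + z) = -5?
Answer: I*√27267954/36 ≈ 145.05*I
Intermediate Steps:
z = -35/6 (z = -5 + (⅙)*(-5) = -5 - ⅚ = -35/6 ≈ -5.8333)
t(L, x) = -35/6
l(M, U) = -3 + U*(-35/6 + M) (l(M, U) = -3 + (M - 35/6)*U = -3 + (-35/6 + M)*U = -3 + U*(-35/6 + M))
Z = 29/6 (Z = (-3 - 35/6*0 - 2*0)/(-2) - 10/(-3) = (-3 + 0 + 0)*(-½) - 10*(-⅓) = -3*(-½) + 10/3 = 3/2 + 10/3 = 29/6 ≈ 4.8333)
H = 24389/216 (H = (29/6)³ = 24389/216 ≈ 112.91)
√(-21153 + H) = √(-21153 + 24389/216) = √(-4544659/216) = I*√27267954/36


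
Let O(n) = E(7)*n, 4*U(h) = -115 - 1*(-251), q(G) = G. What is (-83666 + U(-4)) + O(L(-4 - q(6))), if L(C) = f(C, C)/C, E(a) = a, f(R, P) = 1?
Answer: -836327/10 ≈ -83633.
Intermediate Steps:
U(h) = 34 (U(h) = (-115 - 1*(-251))/4 = (-115 + 251)/4 = (¼)*136 = 34)
L(C) = 1/C
O(n) = 7*n
(-83666 + U(-4)) + O(L(-4 - q(6))) = (-83666 + 34) + 7/(-4 - 1*6) = -83632 + 7/(-4 - 6) = -83632 + 7/(-10) = -83632 + 7*(-⅒) = -83632 - 7/10 = -836327/10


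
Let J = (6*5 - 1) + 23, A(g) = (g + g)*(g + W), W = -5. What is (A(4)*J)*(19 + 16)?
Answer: -14560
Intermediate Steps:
A(g) = 2*g*(-5 + g) (A(g) = (g + g)*(g - 5) = (2*g)*(-5 + g) = 2*g*(-5 + g))
J = 52 (J = (30 - 1) + 23 = 29 + 23 = 52)
(A(4)*J)*(19 + 16) = ((2*4*(-5 + 4))*52)*(19 + 16) = ((2*4*(-1))*52)*35 = -8*52*35 = -416*35 = -14560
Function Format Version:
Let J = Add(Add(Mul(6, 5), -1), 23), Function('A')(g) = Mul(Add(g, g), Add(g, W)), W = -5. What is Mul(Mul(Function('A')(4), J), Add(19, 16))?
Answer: -14560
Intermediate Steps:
Function('A')(g) = Mul(2, g, Add(-5, g)) (Function('A')(g) = Mul(Add(g, g), Add(g, -5)) = Mul(Mul(2, g), Add(-5, g)) = Mul(2, g, Add(-5, g)))
J = 52 (J = Add(Add(30, -1), 23) = Add(29, 23) = 52)
Mul(Mul(Function('A')(4), J), Add(19, 16)) = Mul(Mul(Mul(2, 4, Add(-5, 4)), 52), Add(19, 16)) = Mul(Mul(Mul(2, 4, -1), 52), 35) = Mul(Mul(-8, 52), 35) = Mul(-416, 35) = -14560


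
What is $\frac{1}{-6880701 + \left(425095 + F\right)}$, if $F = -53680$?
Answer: $- \frac{1}{6509286} \approx -1.5363 \cdot 10^{-7}$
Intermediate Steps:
$\frac{1}{-6880701 + \left(425095 + F\right)} = \frac{1}{-6880701 + \left(425095 - 53680\right)} = \frac{1}{-6880701 + 371415} = \frac{1}{-6509286} = - \frac{1}{6509286}$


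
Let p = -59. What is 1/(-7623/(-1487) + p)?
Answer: -1487/80110 ≈ -0.018562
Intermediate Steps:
1/(-7623/(-1487) + p) = 1/(-7623/(-1487) - 59) = 1/(-7623*(-1/1487) - 59) = 1/(7623/1487 - 59) = 1/(-80110/1487) = -1487/80110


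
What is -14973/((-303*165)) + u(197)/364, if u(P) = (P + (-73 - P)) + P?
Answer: 970796/1516515 ≈ 0.64015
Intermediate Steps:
u(P) = -73 + P
-14973/((-303*165)) + u(197)/364 = -14973/((-303*165)) + (-73 + 197)/364 = -14973/(-49995) + 124*(1/364) = -14973*(-1/49995) + 31/91 = 4991/16665 + 31/91 = 970796/1516515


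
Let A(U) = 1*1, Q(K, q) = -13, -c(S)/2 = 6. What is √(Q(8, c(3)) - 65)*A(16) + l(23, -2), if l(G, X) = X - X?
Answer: I*√78 ≈ 8.8318*I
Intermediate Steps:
c(S) = -12 (c(S) = -2*6 = -12)
l(G, X) = 0
A(U) = 1
√(Q(8, c(3)) - 65)*A(16) + l(23, -2) = √(-13 - 65)*1 + 0 = √(-78)*1 + 0 = (I*√78)*1 + 0 = I*√78 + 0 = I*√78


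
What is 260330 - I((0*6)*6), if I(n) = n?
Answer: 260330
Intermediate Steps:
260330 - I((0*6)*6) = 260330 - 0*6*6 = 260330 - 0*6 = 260330 - 1*0 = 260330 + 0 = 260330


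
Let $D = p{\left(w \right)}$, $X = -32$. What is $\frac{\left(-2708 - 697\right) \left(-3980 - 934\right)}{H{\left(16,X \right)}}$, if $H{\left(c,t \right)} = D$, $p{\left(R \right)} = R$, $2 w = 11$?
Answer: $\frac{33464340}{11} \approx 3.0422 \cdot 10^{6}$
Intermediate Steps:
$w = \frac{11}{2}$ ($w = \frac{1}{2} \cdot 11 = \frac{11}{2} \approx 5.5$)
$D = \frac{11}{2} \approx 5.5$
$H{\left(c,t \right)} = \frac{11}{2}$
$\frac{\left(-2708 - 697\right) \left(-3980 - 934\right)}{H{\left(16,X \right)}} = \frac{\left(-2708 - 697\right) \left(-3980 - 934\right)}{\frac{11}{2}} = \left(-3405\right) \left(-4914\right) \frac{2}{11} = 16732170 \cdot \frac{2}{11} = \frac{33464340}{11}$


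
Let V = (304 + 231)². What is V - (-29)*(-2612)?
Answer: 210477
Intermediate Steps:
V = 286225 (V = 535² = 286225)
V - (-29)*(-2612) = 286225 - (-29)*(-2612) = 286225 - 1*75748 = 286225 - 75748 = 210477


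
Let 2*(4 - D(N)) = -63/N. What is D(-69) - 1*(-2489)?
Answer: 114657/46 ≈ 2492.5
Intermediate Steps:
D(N) = 4 + 63/(2*N) (D(N) = 4 - (-63)/(2*N) = 4 + 63/(2*N))
D(-69) - 1*(-2489) = (4 + (63/2)/(-69)) - 1*(-2489) = (4 + (63/2)*(-1/69)) + 2489 = (4 - 21/46) + 2489 = 163/46 + 2489 = 114657/46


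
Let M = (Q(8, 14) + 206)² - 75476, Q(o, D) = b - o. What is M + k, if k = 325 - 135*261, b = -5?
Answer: -73137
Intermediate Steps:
Q(o, D) = -5 - o
M = -38227 (M = ((-5 - 1*8) + 206)² - 75476 = ((-5 - 8) + 206)² - 75476 = (-13 + 206)² - 75476 = 193² - 75476 = 37249 - 75476 = -38227)
k = -34910 (k = 325 - 35235 = -34910)
M + k = -38227 - 34910 = -73137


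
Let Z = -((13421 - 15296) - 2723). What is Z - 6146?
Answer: -1548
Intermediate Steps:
Z = 4598 (Z = -(-1875 - 2723) = -1*(-4598) = 4598)
Z - 6146 = 4598 - 6146 = -1548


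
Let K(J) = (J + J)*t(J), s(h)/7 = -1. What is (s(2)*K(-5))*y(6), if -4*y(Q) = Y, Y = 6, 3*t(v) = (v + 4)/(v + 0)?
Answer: -7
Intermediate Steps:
t(v) = (4 + v)/(3*v) (t(v) = ((v + 4)/(v + 0))/3 = ((4 + v)/v)/3 = (4 + v)/(3*v))
s(h) = -7 (s(h) = 7*(-1) = -7)
K(J) = 8/3 + 2*J/3 (K(J) = (J + J)*((4 + J)/(3*J)) = (2*J)*((4 + J)/(3*J)) = 8/3 + 2*J/3)
y(Q) = -3/2 (y(Q) = -1/4*6 = -3/2)
(s(2)*K(-5))*y(6) = -7*(8/3 + (2/3)*(-5))*(-3/2) = -7*(8/3 - 10/3)*(-3/2) = -7*(-2/3)*(-3/2) = (14/3)*(-3/2) = -7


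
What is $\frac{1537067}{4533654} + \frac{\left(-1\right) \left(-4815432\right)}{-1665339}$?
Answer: $- \frac{6423921642605}{2516690272902} \approx -2.5525$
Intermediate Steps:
$\frac{1537067}{4533654} + \frac{\left(-1\right) \left(-4815432\right)}{-1665339} = 1537067 \cdot \frac{1}{4533654} + 4815432 \left(- \frac{1}{1665339}\right) = \frac{1537067}{4533654} - \frac{1605144}{555113} = - \frac{6423921642605}{2516690272902}$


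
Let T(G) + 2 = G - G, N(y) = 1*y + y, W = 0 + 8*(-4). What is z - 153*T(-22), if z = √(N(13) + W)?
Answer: 306 + I*√6 ≈ 306.0 + 2.4495*I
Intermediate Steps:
W = -32 (W = 0 - 32 = -32)
N(y) = 2*y (N(y) = y + y = 2*y)
T(G) = -2 (T(G) = -2 + (G - G) = -2 + 0 = -2)
z = I*√6 (z = √(2*13 - 32) = √(26 - 32) = √(-6) = I*√6 ≈ 2.4495*I)
z - 153*T(-22) = I*√6 - 153*(-2) = I*√6 + 306 = 306 + I*√6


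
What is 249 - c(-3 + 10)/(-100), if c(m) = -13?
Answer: 24887/100 ≈ 248.87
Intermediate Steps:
249 - c(-3 + 10)/(-100) = 249 - (-13)/(-100) = 249 - (-13)*(-1)/100 = 249 - 1*13/100 = 249 - 13/100 = 24887/100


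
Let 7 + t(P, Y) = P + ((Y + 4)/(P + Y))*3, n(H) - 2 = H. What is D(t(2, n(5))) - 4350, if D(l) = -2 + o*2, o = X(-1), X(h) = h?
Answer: -4354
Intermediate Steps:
o = -1
n(H) = 2 + H
t(P, Y) = -7 + P + 3*(4 + Y)/(P + Y) (t(P, Y) = -7 + (P + ((Y + 4)/(P + Y))*3) = -7 + (P + ((4 + Y)/(P + Y))*3) = -7 + (P + 3*(4 + Y)/(P + Y)) = -7 + P + 3*(4 + Y)/(P + Y))
D(l) = -4 (D(l) = -2 - 1*2 = -2 - 2 = -4)
D(t(2, n(5))) - 4350 = -4 - 4350 = -4354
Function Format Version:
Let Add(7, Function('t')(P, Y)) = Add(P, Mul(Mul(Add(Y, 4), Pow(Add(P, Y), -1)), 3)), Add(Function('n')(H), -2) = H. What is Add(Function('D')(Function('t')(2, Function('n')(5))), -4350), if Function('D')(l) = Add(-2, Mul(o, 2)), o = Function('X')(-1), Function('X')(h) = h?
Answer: -4354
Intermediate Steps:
o = -1
Function('n')(H) = Add(2, H)
Function('t')(P, Y) = Add(-7, P, Mul(3, Pow(Add(P, Y), -1), Add(4, Y))) (Function('t')(P, Y) = Add(-7, Add(P, Mul(Mul(Add(Y, 4), Pow(Add(P, Y), -1)), 3))) = Add(-7, Add(P, Mul(Mul(Add(4, Y), Pow(Add(P, Y), -1)), 3))) = Add(-7, Add(P, Mul(Mul(Pow(Add(P, Y), -1), Add(4, Y)), 3))) = Add(-7, Add(P, Mul(3, Pow(Add(P, Y), -1), Add(4, Y)))) = Add(-7, P, Mul(3, Pow(Add(P, Y), -1), Add(4, Y))))
Function('D')(l) = -4 (Function('D')(l) = Add(-2, Mul(-1, 2)) = Add(-2, -2) = -4)
Add(Function('D')(Function('t')(2, Function('n')(5))), -4350) = Add(-4, -4350) = -4354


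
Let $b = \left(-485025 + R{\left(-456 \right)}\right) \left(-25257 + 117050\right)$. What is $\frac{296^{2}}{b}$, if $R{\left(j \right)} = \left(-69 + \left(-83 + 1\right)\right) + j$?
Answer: $- \frac{1369}{696525284} \approx -1.9655 \cdot 10^{-6}$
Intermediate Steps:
$R{\left(j \right)} = -151 + j$ ($R{\left(j \right)} = \left(-69 - 82\right) + j = -151 + j$)
$b = -44577618176$ ($b = \left(-485025 - 607\right) \left(-25257 + 117050\right) = \left(-485025 - 607\right) 91793 = \left(-485632\right) 91793 = -44577618176$)
$\frac{296^{2}}{b} = \frac{296^{2}}{-44577618176} = 87616 \left(- \frac{1}{44577618176}\right) = - \frac{1369}{696525284}$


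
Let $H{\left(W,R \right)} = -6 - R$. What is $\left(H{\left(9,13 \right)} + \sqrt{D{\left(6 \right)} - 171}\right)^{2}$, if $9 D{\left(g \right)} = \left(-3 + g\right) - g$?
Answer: $\frac{\left(57 - i \sqrt{1542}\right)^{2}}{9} \approx 189.67 - 497.4 i$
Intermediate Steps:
$D{\left(g \right)} = - \frac{1}{3}$ ($D{\left(g \right)} = \frac{\left(-3 + g\right) - g}{9} = \frac{1}{9} \left(-3\right) = - \frac{1}{3}$)
$\left(H{\left(9,13 \right)} + \sqrt{D{\left(6 \right)} - 171}\right)^{2} = \left(\left(-6 - 13\right) + \sqrt{- \frac{1}{3} - 171}\right)^{2} = \left(\left(-6 - 13\right) + \sqrt{- \frac{514}{3}}\right)^{2} = \left(-19 + \frac{i \sqrt{1542}}{3}\right)^{2}$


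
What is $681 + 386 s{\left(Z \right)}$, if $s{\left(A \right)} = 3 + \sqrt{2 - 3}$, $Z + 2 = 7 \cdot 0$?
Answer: $1839 + 386 i \approx 1839.0 + 386.0 i$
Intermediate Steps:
$Z = -2$ ($Z = -2 + 7 \cdot 0 = -2 + 0 = -2$)
$s{\left(A \right)} = 3 + i$ ($s{\left(A \right)} = 3 + \sqrt{-1} = 3 + i$)
$681 + 386 s{\left(Z \right)} = 681 + 386 \left(3 + i\right) = 681 + \left(1158 + 386 i\right) = 1839 + 386 i$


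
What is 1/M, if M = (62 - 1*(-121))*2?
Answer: 1/366 ≈ 0.0027322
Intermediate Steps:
M = 366 (M = (62 + 121)*2 = 183*2 = 366)
1/M = 1/366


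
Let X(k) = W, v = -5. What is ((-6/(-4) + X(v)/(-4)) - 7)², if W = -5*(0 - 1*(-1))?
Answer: 289/16 ≈ 18.063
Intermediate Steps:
W = -5 (W = -5*(0 + 1) = -5*1 = -5)
X(k) = -5
((-6/(-4) + X(v)/(-4)) - 7)² = ((-6/(-4) - 5/(-4)) - 7)² = ((-6*(-¼) - 5*(-¼)) - 7)² = ((3/2 + 5/4) - 7)² = (11/4 - 7)² = (-17/4)² = 289/16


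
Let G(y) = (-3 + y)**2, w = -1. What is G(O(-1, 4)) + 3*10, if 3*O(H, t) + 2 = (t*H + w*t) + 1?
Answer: 66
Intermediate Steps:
O(H, t) = -1/3 - t/3 + H*t/3 (O(H, t) = -2/3 + ((t*H - t) + 1)/3 = -2/3 + ((H*t - t) + 1)/3 = -2/3 + ((-t + H*t) + 1)/3 = -2/3 + (1 - t + H*t)/3 = -2/3 + (1/3 - t/3 + H*t/3) = -1/3 - t/3 + H*t/3)
G(O(-1, 4)) + 3*10 = (-3 + (-1/3 - 1/3*4 + (1/3)*(-1)*4))**2 + 3*10 = (-3 + (-1/3 - 4/3 - 4/3))**2 + 30 = (-3 - 3)**2 + 30 = (-6)**2 + 30 = 36 + 30 = 66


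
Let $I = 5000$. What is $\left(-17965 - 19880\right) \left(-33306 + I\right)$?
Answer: $1071240570$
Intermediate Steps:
$\left(-17965 - 19880\right) \left(-33306 + I\right) = \left(-17965 - 19880\right) \left(-33306 + 5000\right) = \left(-37845\right) \left(-28306\right) = 1071240570$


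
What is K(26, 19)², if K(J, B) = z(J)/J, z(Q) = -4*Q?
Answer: 16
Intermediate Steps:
K(J, B) = -4 (K(J, B) = (-4*J)/J = -4)
K(26, 19)² = (-4)² = 16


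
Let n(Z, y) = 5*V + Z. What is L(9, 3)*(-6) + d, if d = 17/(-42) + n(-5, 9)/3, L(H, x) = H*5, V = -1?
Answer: -11497/42 ≈ -273.74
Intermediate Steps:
n(Z, y) = -5 + Z (n(Z, y) = 5*(-1) + Z = -5 + Z)
L(H, x) = 5*H
d = -157/42 (d = 17/(-42) + (-5 - 5)/3 = 17*(-1/42) - 10*⅓ = -17/42 - 10/3 = -157/42 ≈ -3.7381)
L(9, 3)*(-6) + d = (5*9)*(-6) - 157/42 = 45*(-6) - 157/42 = -270 - 157/42 = -11497/42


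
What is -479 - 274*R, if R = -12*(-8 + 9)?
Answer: 2809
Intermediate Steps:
R = -12 (R = -12*1 = -12)
-479 - 274*R = -479 - 274*(-12) = -479 + 3288 = 2809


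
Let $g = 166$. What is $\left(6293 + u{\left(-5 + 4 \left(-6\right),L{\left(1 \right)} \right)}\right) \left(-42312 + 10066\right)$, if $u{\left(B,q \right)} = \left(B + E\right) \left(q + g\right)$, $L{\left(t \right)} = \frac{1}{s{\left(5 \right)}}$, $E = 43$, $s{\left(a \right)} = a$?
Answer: $- \frac{1389770354}{5} \approx -2.7795 \cdot 10^{8}$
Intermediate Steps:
$L{\left(t \right)} = \frac{1}{5}$
$u{\left(B,q \right)} = \left(43 + B\right) \left(166 + q\right)$ ($u{\left(B,q \right)} = \left(B + 43\right) \left(q + 166\right) = \left(43 + B\right) \left(166 + q\right)$)
$\left(6293 + u{\left(-5 + 4 \left(-6\right),L{\left(1 \right)} \right)}\right) \left(-42312 + 10066\right) = \left(6293 + \left(7138 + 43 \cdot \frac{1}{5} + 166 \left(-5 + 4 \left(-6\right)\right) + \left(-5 + 4 \left(-6\right)\right) \frac{1}{5}\right)\right) \left(-42312 + 10066\right) = \left(6293 + \left(7138 + \frac{43}{5} + 166 \left(-5 - 24\right) + \left(-5 - 24\right) \frac{1}{5}\right)\right) \left(-32246\right) = \left(6293 + \left(7138 + \frac{43}{5} + 166 \left(-29\right) - \frac{29}{5}\right)\right) \left(-32246\right) = \left(6293 + \left(7138 + \frac{43}{5} - 4814 - \frac{29}{5}\right)\right) \left(-32246\right) = \left(6293 + \frac{11634}{5}\right) \left(-32246\right) = \frac{43099}{5} \left(-32246\right) = - \frac{1389770354}{5}$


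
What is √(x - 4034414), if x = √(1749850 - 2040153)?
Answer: √(-4034414 + I*√290303) ≈ 0.13 + 2008.6*I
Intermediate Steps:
x = I*√290303 (x = √(-290303) = I*√290303 ≈ 538.8*I)
√(x - 4034414) = √(I*√290303 - 4034414) = √(-4034414 + I*√290303)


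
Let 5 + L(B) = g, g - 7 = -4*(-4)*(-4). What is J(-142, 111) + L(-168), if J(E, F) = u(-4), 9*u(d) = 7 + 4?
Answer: -547/9 ≈ -60.778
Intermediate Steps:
u(d) = 11/9 (u(d) = (7 + 4)/9 = (⅑)*11 = 11/9)
J(E, F) = 11/9
g = -57 (g = 7 - 4*(-4)*(-4) = 7 + 16*(-4) = 7 - 64 = -57)
L(B) = -62 (L(B) = -5 - 57 = -62)
J(-142, 111) + L(-168) = 11/9 - 62 = -547/9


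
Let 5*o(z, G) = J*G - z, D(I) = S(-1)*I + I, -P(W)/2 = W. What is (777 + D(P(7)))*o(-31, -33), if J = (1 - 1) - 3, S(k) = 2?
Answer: 19110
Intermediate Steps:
P(W) = -2*W
J = -3 (J = 0 - 3 = -3)
D(I) = 3*I (D(I) = 2*I + I = 3*I)
o(z, G) = -3*G/5 - z/5 (o(z, G) = (-3*G - z)/5 = (-z - 3*G)/5 = -3*G/5 - z/5)
(777 + D(P(7)))*o(-31, -33) = (777 + 3*(-2*7))*(-3/5*(-33) - 1/5*(-31)) = (777 + 3*(-14))*(99/5 + 31/5) = (777 - 42)*26 = 735*26 = 19110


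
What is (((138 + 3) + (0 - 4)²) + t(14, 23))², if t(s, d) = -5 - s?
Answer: 19044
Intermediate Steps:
(((138 + 3) + (0 - 4)²) + t(14, 23))² = (((138 + 3) + (0 - 4)²) + (-5 - 1*14))² = ((141 + (-4)²) + (-5 - 14))² = ((141 + 16) - 19)² = (157 - 19)² = 138² = 19044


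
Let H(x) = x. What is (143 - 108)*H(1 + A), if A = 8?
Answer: 315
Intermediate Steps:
(143 - 108)*H(1 + A) = (143 - 108)*(1 + 8) = 35*9 = 315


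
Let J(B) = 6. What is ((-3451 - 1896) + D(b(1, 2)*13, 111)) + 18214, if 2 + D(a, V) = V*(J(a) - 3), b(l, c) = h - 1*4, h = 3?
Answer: 13198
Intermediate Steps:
b(l, c) = -1 (b(l, c) = 3 - 1*4 = 3 - 4 = -1)
D(a, V) = -2 + 3*V (D(a, V) = -2 + V*(6 - 3) = -2 + V*3 = -2 + 3*V)
((-3451 - 1896) + D(b(1, 2)*13, 111)) + 18214 = ((-3451 - 1896) + (-2 + 3*111)) + 18214 = (-5347 + (-2 + 333)) + 18214 = (-5347 + 331) + 18214 = -5016 + 18214 = 13198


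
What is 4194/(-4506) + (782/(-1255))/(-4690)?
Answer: -2056845884/2210174225 ≈ -0.93063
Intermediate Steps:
4194/(-4506) + (782/(-1255))/(-4690) = 4194*(-1/4506) + (782*(-1/1255))*(-1/4690) = -699/751 - 782/1255*(-1/4690) = -699/751 + 391/2942975 = -2056845884/2210174225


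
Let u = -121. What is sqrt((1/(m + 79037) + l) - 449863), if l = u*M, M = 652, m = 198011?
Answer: I*sqrt(10146226066483618)/138524 ≈ 727.16*I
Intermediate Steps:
l = -78892 (l = -121*652 = -78892)
sqrt((1/(m + 79037) + l) - 449863) = sqrt((1/(198011 + 79037) - 78892) - 449863) = sqrt((1/277048 - 78892) - 449863) = sqrt(-21856870815/277048 - 449863) = sqrt(-146490515239/277048) = I*sqrt(10146226066483618)/138524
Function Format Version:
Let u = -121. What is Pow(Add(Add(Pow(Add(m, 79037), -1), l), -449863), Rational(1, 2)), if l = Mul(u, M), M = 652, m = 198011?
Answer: Mul(Rational(1, 138524), I, Pow(10146226066483618, Rational(1, 2))) ≈ Mul(727.16, I)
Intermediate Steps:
l = -78892 (l = Mul(-121, 652) = -78892)
Pow(Add(Add(Pow(Add(m, 79037), -1), l), -449863), Rational(1, 2)) = Pow(Add(Add(Pow(Add(198011, 79037), -1), -78892), -449863), Rational(1, 2)) = Pow(Add(Add(Pow(277048, -1), -78892), -449863), Rational(1, 2)) = Pow(Add(Add(Rational(1, 277048), -78892), -449863), Rational(1, 2)) = Pow(Add(Rational(-21856870815, 277048), -449863), Rational(1, 2)) = Pow(Rational(-146490515239, 277048), Rational(1, 2)) = Mul(Rational(1, 138524), I, Pow(10146226066483618, Rational(1, 2)))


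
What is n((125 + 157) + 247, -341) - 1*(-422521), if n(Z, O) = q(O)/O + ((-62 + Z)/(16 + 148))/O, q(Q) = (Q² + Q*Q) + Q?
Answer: 23590979693/55924 ≈ 4.2184e+5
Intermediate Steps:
q(Q) = Q + 2*Q² (q(Q) = (Q² + Q²) + Q = 2*Q² + Q = Q + 2*Q²)
n(Z, O) = 1 + 2*O + (-31/82 + Z/164)/O (n(Z, O) = (O*(1 + 2*O))/O + ((-62 + Z)/(16 + 148))/O = (1 + 2*O) + ((-62 + Z)/164)/O = (1 + 2*O) + ((-62 + Z)*(1/164))/O = (1 + 2*O) + (-31/82 + Z/164)/O = 1 + 2*O + (-31/82 + Z/164)/O)
n((125 + 157) + 247, -341) - 1*(-422521) = (1/164)*(-62 + ((125 + 157) + 247) + 164*(-341)*(1 + 2*(-341)))/(-341) - 1*(-422521) = (1/164)*(-1/341)*(-62 + (282 + 247) + 164*(-341)*(1 - 682)) + 422521 = (1/164)*(-1/341)*(-62 + 529 + 164*(-341)*(-681)) + 422521 = (1/164)*(-1/341)*(-62 + 529 + 38084244) + 422521 = (1/164)*(-1/341)*38084711 + 422521 = -38084711/55924 + 422521 = 23590979693/55924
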